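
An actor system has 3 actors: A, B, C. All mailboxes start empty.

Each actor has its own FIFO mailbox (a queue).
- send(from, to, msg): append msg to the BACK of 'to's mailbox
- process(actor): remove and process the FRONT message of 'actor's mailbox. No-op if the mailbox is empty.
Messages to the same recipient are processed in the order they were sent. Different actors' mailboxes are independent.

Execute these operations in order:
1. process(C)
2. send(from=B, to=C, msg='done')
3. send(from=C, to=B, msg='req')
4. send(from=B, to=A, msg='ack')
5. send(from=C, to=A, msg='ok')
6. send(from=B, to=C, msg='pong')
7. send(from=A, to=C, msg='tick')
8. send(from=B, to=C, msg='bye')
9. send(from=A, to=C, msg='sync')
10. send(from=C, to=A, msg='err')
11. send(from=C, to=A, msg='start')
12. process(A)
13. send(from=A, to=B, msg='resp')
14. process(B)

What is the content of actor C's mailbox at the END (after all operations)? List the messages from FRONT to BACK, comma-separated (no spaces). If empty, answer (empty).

Answer: done,pong,tick,bye,sync

Derivation:
After 1 (process(C)): A:[] B:[] C:[]
After 2 (send(from=B, to=C, msg='done')): A:[] B:[] C:[done]
After 3 (send(from=C, to=B, msg='req')): A:[] B:[req] C:[done]
After 4 (send(from=B, to=A, msg='ack')): A:[ack] B:[req] C:[done]
After 5 (send(from=C, to=A, msg='ok')): A:[ack,ok] B:[req] C:[done]
After 6 (send(from=B, to=C, msg='pong')): A:[ack,ok] B:[req] C:[done,pong]
After 7 (send(from=A, to=C, msg='tick')): A:[ack,ok] B:[req] C:[done,pong,tick]
After 8 (send(from=B, to=C, msg='bye')): A:[ack,ok] B:[req] C:[done,pong,tick,bye]
After 9 (send(from=A, to=C, msg='sync')): A:[ack,ok] B:[req] C:[done,pong,tick,bye,sync]
After 10 (send(from=C, to=A, msg='err')): A:[ack,ok,err] B:[req] C:[done,pong,tick,bye,sync]
After 11 (send(from=C, to=A, msg='start')): A:[ack,ok,err,start] B:[req] C:[done,pong,tick,bye,sync]
After 12 (process(A)): A:[ok,err,start] B:[req] C:[done,pong,tick,bye,sync]
After 13 (send(from=A, to=B, msg='resp')): A:[ok,err,start] B:[req,resp] C:[done,pong,tick,bye,sync]
After 14 (process(B)): A:[ok,err,start] B:[resp] C:[done,pong,tick,bye,sync]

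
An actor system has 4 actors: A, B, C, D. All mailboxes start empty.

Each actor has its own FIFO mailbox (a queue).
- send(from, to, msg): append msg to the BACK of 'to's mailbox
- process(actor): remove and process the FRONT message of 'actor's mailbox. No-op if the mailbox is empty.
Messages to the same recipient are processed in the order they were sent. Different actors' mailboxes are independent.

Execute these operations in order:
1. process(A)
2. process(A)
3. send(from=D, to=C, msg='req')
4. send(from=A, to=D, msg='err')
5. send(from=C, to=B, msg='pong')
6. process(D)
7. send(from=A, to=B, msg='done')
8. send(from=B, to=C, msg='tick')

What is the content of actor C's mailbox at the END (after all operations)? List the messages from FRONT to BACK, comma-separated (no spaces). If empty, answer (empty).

After 1 (process(A)): A:[] B:[] C:[] D:[]
After 2 (process(A)): A:[] B:[] C:[] D:[]
After 3 (send(from=D, to=C, msg='req')): A:[] B:[] C:[req] D:[]
After 4 (send(from=A, to=D, msg='err')): A:[] B:[] C:[req] D:[err]
After 5 (send(from=C, to=B, msg='pong')): A:[] B:[pong] C:[req] D:[err]
After 6 (process(D)): A:[] B:[pong] C:[req] D:[]
After 7 (send(from=A, to=B, msg='done')): A:[] B:[pong,done] C:[req] D:[]
After 8 (send(from=B, to=C, msg='tick')): A:[] B:[pong,done] C:[req,tick] D:[]

Answer: req,tick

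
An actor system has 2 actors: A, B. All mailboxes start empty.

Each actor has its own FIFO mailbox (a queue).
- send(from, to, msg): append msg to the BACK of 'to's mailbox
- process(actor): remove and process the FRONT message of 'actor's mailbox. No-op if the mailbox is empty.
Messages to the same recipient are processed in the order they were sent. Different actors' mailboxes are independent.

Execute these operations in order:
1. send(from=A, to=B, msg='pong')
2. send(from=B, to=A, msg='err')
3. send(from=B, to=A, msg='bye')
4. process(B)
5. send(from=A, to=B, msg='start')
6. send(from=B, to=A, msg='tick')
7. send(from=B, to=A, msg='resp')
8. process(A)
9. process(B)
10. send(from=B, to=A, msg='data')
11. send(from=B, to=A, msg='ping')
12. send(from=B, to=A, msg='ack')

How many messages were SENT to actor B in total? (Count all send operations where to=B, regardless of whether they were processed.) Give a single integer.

After 1 (send(from=A, to=B, msg='pong')): A:[] B:[pong]
After 2 (send(from=B, to=A, msg='err')): A:[err] B:[pong]
After 3 (send(from=B, to=A, msg='bye')): A:[err,bye] B:[pong]
After 4 (process(B)): A:[err,bye] B:[]
After 5 (send(from=A, to=B, msg='start')): A:[err,bye] B:[start]
After 6 (send(from=B, to=A, msg='tick')): A:[err,bye,tick] B:[start]
After 7 (send(from=B, to=A, msg='resp')): A:[err,bye,tick,resp] B:[start]
After 8 (process(A)): A:[bye,tick,resp] B:[start]
After 9 (process(B)): A:[bye,tick,resp] B:[]
After 10 (send(from=B, to=A, msg='data')): A:[bye,tick,resp,data] B:[]
After 11 (send(from=B, to=A, msg='ping')): A:[bye,tick,resp,data,ping] B:[]
After 12 (send(from=B, to=A, msg='ack')): A:[bye,tick,resp,data,ping,ack] B:[]

Answer: 2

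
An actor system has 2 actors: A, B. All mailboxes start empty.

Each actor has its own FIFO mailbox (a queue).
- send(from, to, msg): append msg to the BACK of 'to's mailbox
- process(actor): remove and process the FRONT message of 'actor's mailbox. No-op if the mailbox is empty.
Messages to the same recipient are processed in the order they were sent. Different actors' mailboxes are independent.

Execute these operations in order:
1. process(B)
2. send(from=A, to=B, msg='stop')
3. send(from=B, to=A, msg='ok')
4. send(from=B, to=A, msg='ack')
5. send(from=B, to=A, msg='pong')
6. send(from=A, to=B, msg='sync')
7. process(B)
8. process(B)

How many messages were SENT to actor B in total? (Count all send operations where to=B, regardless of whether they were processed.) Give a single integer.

Answer: 2

Derivation:
After 1 (process(B)): A:[] B:[]
After 2 (send(from=A, to=B, msg='stop')): A:[] B:[stop]
After 3 (send(from=B, to=A, msg='ok')): A:[ok] B:[stop]
After 4 (send(from=B, to=A, msg='ack')): A:[ok,ack] B:[stop]
After 5 (send(from=B, to=A, msg='pong')): A:[ok,ack,pong] B:[stop]
After 6 (send(from=A, to=B, msg='sync')): A:[ok,ack,pong] B:[stop,sync]
After 7 (process(B)): A:[ok,ack,pong] B:[sync]
After 8 (process(B)): A:[ok,ack,pong] B:[]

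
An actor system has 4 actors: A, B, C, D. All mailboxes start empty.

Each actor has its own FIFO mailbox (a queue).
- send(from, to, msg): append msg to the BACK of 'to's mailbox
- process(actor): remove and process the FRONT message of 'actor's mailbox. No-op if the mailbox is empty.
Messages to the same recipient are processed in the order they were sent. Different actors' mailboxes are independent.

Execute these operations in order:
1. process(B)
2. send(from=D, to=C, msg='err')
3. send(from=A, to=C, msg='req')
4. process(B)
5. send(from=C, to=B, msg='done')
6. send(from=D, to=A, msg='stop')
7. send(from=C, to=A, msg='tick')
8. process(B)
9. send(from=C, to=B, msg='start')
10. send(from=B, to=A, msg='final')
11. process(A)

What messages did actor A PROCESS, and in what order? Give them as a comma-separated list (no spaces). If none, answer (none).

Answer: stop

Derivation:
After 1 (process(B)): A:[] B:[] C:[] D:[]
After 2 (send(from=D, to=C, msg='err')): A:[] B:[] C:[err] D:[]
After 3 (send(from=A, to=C, msg='req')): A:[] B:[] C:[err,req] D:[]
After 4 (process(B)): A:[] B:[] C:[err,req] D:[]
After 5 (send(from=C, to=B, msg='done')): A:[] B:[done] C:[err,req] D:[]
After 6 (send(from=D, to=A, msg='stop')): A:[stop] B:[done] C:[err,req] D:[]
After 7 (send(from=C, to=A, msg='tick')): A:[stop,tick] B:[done] C:[err,req] D:[]
After 8 (process(B)): A:[stop,tick] B:[] C:[err,req] D:[]
After 9 (send(from=C, to=B, msg='start')): A:[stop,tick] B:[start] C:[err,req] D:[]
After 10 (send(from=B, to=A, msg='final')): A:[stop,tick,final] B:[start] C:[err,req] D:[]
After 11 (process(A)): A:[tick,final] B:[start] C:[err,req] D:[]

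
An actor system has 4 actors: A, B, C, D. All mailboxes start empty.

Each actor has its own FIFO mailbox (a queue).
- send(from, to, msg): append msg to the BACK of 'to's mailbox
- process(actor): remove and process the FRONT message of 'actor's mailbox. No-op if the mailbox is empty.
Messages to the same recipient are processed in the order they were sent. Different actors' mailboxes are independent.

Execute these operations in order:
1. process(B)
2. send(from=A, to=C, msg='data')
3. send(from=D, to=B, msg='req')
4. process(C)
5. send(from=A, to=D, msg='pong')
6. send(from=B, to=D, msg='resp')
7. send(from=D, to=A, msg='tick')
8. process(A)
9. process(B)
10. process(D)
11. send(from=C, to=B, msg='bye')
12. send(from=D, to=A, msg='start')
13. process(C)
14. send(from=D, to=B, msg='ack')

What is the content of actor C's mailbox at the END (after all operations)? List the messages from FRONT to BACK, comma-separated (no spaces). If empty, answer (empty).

Answer: (empty)

Derivation:
After 1 (process(B)): A:[] B:[] C:[] D:[]
After 2 (send(from=A, to=C, msg='data')): A:[] B:[] C:[data] D:[]
After 3 (send(from=D, to=B, msg='req')): A:[] B:[req] C:[data] D:[]
After 4 (process(C)): A:[] B:[req] C:[] D:[]
After 5 (send(from=A, to=D, msg='pong')): A:[] B:[req] C:[] D:[pong]
After 6 (send(from=B, to=D, msg='resp')): A:[] B:[req] C:[] D:[pong,resp]
After 7 (send(from=D, to=A, msg='tick')): A:[tick] B:[req] C:[] D:[pong,resp]
After 8 (process(A)): A:[] B:[req] C:[] D:[pong,resp]
After 9 (process(B)): A:[] B:[] C:[] D:[pong,resp]
After 10 (process(D)): A:[] B:[] C:[] D:[resp]
After 11 (send(from=C, to=B, msg='bye')): A:[] B:[bye] C:[] D:[resp]
After 12 (send(from=D, to=A, msg='start')): A:[start] B:[bye] C:[] D:[resp]
After 13 (process(C)): A:[start] B:[bye] C:[] D:[resp]
After 14 (send(from=D, to=B, msg='ack')): A:[start] B:[bye,ack] C:[] D:[resp]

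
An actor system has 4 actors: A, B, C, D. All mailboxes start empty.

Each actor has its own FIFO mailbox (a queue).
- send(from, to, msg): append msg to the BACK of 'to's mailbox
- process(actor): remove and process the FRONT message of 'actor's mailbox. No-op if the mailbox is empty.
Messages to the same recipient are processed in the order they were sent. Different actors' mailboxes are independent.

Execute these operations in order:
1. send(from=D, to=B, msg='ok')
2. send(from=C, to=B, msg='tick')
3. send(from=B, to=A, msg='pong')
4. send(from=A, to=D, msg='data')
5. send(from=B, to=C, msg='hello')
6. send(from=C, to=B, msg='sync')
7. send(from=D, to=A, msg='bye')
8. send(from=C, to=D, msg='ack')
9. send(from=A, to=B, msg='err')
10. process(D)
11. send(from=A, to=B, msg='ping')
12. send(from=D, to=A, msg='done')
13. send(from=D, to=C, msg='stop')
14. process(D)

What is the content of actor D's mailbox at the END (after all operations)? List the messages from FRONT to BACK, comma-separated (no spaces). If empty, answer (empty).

Answer: (empty)

Derivation:
After 1 (send(from=D, to=B, msg='ok')): A:[] B:[ok] C:[] D:[]
After 2 (send(from=C, to=B, msg='tick')): A:[] B:[ok,tick] C:[] D:[]
After 3 (send(from=B, to=A, msg='pong')): A:[pong] B:[ok,tick] C:[] D:[]
After 4 (send(from=A, to=D, msg='data')): A:[pong] B:[ok,tick] C:[] D:[data]
After 5 (send(from=B, to=C, msg='hello')): A:[pong] B:[ok,tick] C:[hello] D:[data]
After 6 (send(from=C, to=B, msg='sync')): A:[pong] B:[ok,tick,sync] C:[hello] D:[data]
After 7 (send(from=D, to=A, msg='bye')): A:[pong,bye] B:[ok,tick,sync] C:[hello] D:[data]
After 8 (send(from=C, to=D, msg='ack')): A:[pong,bye] B:[ok,tick,sync] C:[hello] D:[data,ack]
After 9 (send(from=A, to=B, msg='err')): A:[pong,bye] B:[ok,tick,sync,err] C:[hello] D:[data,ack]
After 10 (process(D)): A:[pong,bye] B:[ok,tick,sync,err] C:[hello] D:[ack]
After 11 (send(from=A, to=B, msg='ping')): A:[pong,bye] B:[ok,tick,sync,err,ping] C:[hello] D:[ack]
After 12 (send(from=D, to=A, msg='done')): A:[pong,bye,done] B:[ok,tick,sync,err,ping] C:[hello] D:[ack]
After 13 (send(from=D, to=C, msg='stop')): A:[pong,bye,done] B:[ok,tick,sync,err,ping] C:[hello,stop] D:[ack]
After 14 (process(D)): A:[pong,bye,done] B:[ok,tick,sync,err,ping] C:[hello,stop] D:[]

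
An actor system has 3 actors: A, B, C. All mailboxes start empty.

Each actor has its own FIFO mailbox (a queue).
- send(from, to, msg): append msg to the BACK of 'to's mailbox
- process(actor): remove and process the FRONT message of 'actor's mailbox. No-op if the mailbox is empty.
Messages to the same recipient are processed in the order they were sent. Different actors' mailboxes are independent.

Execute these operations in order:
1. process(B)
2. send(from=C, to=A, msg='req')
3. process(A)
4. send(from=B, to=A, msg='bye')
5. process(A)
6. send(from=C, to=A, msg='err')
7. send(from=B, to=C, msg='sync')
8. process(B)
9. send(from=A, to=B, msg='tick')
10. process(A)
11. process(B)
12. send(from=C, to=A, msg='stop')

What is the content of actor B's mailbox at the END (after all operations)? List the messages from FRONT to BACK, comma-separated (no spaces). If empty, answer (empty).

Answer: (empty)

Derivation:
After 1 (process(B)): A:[] B:[] C:[]
After 2 (send(from=C, to=A, msg='req')): A:[req] B:[] C:[]
After 3 (process(A)): A:[] B:[] C:[]
After 4 (send(from=B, to=A, msg='bye')): A:[bye] B:[] C:[]
After 5 (process(A)): A:[] B:[] C:[]
After 6 (send(from=C, to=A, msg='err')): A:[err] B:[] C:[]
After 7 (send(from=B, to=C, msg='sync')): A:[err] B:[] C:[sync]
After 8 (process(B)): A:[err] B:[] C:[sync]
After 9 (send(from=A, to=B, msg='tick')): A:[err] B:[tick] C:[sync]
After 10 (process(A)): A:[] B:[tick] C:[sync]
After 11 (process(B)): A:[] B:[] C:[sync]
After 12 (send(from=C, to=A, msg='stop')): A:[stop] B:[] C:[sync]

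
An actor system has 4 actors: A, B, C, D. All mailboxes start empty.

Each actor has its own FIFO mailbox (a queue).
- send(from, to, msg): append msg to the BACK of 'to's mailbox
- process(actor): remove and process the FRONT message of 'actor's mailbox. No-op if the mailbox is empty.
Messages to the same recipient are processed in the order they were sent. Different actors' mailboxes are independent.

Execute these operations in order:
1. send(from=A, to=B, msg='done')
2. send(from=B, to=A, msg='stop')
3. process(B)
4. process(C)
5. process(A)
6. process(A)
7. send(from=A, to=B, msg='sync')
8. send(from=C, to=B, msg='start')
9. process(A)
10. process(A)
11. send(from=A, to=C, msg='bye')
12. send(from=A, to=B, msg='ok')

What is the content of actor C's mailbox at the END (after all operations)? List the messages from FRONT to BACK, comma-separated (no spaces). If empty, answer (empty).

Answer: bye

Derivation:
After 1 (send(from=A, to=B, msg='done')): A:[] B:[done] C:[] D:[]
After 2 (send(from=B, to=A, msg='stop')): A:[stop] B:[done] C:[] D:[]
After 3 (process(B)): A:[stop] B:[] C:[] D:[]
After 4 (process(C)): A:[stop] B:[] C:[] D:[]
After 5 (process(A)): A:[] B:[] C:[] D:[]
After 6 (process(A)): A:[] B:[] C:[] D:[]
After 7 (send(from=A, to=B, msg='sync')): A:[] B:[sync] C:[] D:[]
After 8 (send(from=C, to=B, msg='start')): A:[] B:[sync,start] C:[] D:[]
After 9 (process(A)): A:[] B:[sync,start] C:[] D:[]
After 10 (process(A)): A:[] B:[sync,start] C:[] D:[]
After 11 (send(from=A, to=C, msg='bye')): A:[] B:[sync,start] C:[bye] D:[]
After 12 (send(from=A, to=B, msg='ok')): A:[] B:[sync,start,ok] C:[bye] D:[]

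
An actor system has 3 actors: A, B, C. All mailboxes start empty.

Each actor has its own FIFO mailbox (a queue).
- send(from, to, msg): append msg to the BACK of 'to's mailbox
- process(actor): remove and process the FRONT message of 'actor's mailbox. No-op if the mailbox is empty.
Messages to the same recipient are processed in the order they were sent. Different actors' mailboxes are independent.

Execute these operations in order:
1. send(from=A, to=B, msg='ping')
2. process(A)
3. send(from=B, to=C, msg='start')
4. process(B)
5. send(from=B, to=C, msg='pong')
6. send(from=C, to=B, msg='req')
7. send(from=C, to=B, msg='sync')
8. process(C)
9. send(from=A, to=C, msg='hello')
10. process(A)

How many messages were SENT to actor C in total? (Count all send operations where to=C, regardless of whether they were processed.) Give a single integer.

Answer: 3

Derivation:
After 1 (send(from=A, to=B, msg='ping')): A:[] B:[ping] C:[]
After 2 (process(A)): A:[] B:[ping] C:[]
After 3 (send(from=B, to=C, msg='start')): A:[] B:[ping] C:[start]
After 4 (process(B)): A:[] B:[] C:[start]
After 5 (send(from=B, to=C, msg='pong')): A:[] B:[] C:[start,pong]
After 6 (send(from=C, to=B, msg='req')): A:[] B:[req] C:[start,pong]
After 7 (send(from=C, to=B, msg='sync')): A:[] B:[req,sync] C:[start,pong]
After 8 (process(C)): A:[] B:[req,sync] C:[pong]
After 9 (send(from=A, to=C, msg='hello')): A:[] B:[req,sync] C:[pong,hello]
After 10 (process(A)): A:[] B:[req,sync] C:[pong,hello]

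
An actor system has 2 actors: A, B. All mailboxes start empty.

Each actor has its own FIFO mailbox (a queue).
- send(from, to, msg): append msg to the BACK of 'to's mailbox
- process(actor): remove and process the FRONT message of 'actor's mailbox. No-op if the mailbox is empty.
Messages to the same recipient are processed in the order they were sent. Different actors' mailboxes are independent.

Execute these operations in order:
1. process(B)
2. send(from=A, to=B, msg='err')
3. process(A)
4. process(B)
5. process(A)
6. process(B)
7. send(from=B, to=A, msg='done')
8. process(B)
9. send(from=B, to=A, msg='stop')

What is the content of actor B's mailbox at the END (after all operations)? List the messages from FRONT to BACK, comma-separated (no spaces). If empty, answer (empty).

After 1 (process(B)): A:[] B:[]
After 2 (send(from=A, to=B, msg='err')): A:[] B:[err]
After 3 (process(A)): A:[] B:[err]
After 4 (process(B)): A:[] B:[]
After 5 (process(A)): A:[] B:[]
After 6 (process(B)): A:[] B:[]
After 7 (send(from=B, to=A, msg='done')): A:[done] B:[]
After 8 (process(B)): A:[done] B:[]
After 9 (send(from=B, to=A, msg='stop')): A:[done,stop] B:[]

Answer: (empty)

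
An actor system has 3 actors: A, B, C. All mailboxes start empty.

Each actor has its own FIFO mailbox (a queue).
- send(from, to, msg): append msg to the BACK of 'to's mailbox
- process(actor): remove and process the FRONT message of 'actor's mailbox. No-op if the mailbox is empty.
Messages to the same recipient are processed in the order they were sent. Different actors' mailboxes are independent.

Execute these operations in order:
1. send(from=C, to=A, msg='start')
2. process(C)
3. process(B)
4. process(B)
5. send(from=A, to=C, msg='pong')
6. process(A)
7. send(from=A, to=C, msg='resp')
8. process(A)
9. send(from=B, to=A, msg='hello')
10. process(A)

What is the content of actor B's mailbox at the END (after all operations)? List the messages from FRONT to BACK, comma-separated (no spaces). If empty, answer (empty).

Answer: (empty)

Derivation:
After 1 (send(from=C, to=A, msg='start')): A:[start] B:[] C:[]
After 2 (process(C)): A:[start] B:[] C:[]
After 3 (process(B)): A:[start] B:[] C:[]
After 4 (process(B)): A:[start] B:[] C:[]
After 5 (send(from=A, to=C, msg='pong')): A:[start] B:[] C:[pong]
After 6 (process(A)): A:[] B:[] C:[pong]
After 7 (send(from=A, to=C, msg='resp')): A:[] B:[] C:[pong,resp]
After 8 (process(A)): A:[] B:[] C:[pong,resp]
After 9 (send(from=B, to=A, msg='hello')): A:[hello] B:[] C:[pong,resp]
After 10 (process(A)): A:[] B:[] C:[pong,resp]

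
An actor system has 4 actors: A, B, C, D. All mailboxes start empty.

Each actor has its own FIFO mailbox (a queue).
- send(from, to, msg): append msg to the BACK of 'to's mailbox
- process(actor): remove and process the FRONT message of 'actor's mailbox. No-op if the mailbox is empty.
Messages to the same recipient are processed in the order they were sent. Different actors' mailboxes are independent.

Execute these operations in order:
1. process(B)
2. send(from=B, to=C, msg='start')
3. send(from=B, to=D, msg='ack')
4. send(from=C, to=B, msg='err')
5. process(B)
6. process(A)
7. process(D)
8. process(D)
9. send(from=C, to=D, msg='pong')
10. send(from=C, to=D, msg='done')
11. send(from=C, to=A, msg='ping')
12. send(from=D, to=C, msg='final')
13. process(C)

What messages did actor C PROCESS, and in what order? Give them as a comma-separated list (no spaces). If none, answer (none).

Answer: start

Derivation:
After 1 (process(B)): A:[] B:[] C:[] D:[]
After 2 (send(from=B, to=C, msg='start')): A:[] B:[] C:[start] D:[]
After 3 (send(from=B, to=D, msg='ack')): A:[] B:[] C:[start] D:[ack]
After 4 (send(from=C, to=B, msg='err')): A:[] B:[err] C:[start] D:[ack]
After 5 (process(B)): A:[] B:[] C:[start] D:[ack]
After 6 (process(A)): A:[] B:[] C:[start] D:[ack]
After 7 (process(D)): A:[] B:[] C:[start] D:[]
After 8 (process(D)): A:[] B:[] C:[start] D:[]
After 9 (send(from=C, to=D, msg='pong')): A:[] B:[] C:[start] D:[pong]
After 10 (send(from=C, to=D, msg='done')): A:[] B:[] C:[start] D:[pong,done]
After 11 (send(from=C, to=A, msg='ping')): A:[ping] B:[] C:[start] D:[pong,done]
After 12 (send(from=D, to=C, msg='final')): A:[ping] B:[] C:[start,final] D:[pong,done]
After 13 (process(C)): A:[ping] B:[] C:[final] D:[pong,done]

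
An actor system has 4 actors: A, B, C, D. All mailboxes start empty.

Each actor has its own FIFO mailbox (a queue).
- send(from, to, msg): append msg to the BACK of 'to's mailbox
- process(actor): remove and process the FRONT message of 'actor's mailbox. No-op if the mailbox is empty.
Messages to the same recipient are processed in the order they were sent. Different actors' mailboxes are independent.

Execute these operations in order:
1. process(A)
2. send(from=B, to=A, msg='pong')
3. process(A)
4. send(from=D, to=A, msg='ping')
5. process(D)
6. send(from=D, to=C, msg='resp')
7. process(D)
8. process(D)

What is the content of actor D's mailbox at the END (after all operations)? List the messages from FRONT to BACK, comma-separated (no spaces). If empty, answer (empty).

Answer: (empty)

Derivation:
After 1 (process(A)): A:[] B:[] C:[] D:[]
After 2 (send(from=B, to=A, msg='pong')): A:[pong] B:[] C:[] D:[]
After 3 (process(A)): A:[] B:[] C:[] D:[]
After 4 (send(from=D, to=A, msg='ping')): A:[ping] B:[] C:[] D:[]
After 5 (process(D)): A:[ping] B:[] C:[] D:[]
After 6 (send(from=D, to=C, msg='resp')): A:[ping] B:[] C:[resp] D:[]
After 7 (process(D)): A:[ping] B:[] C:[resp] D:[]
After 8 (process(D)): A:[ping] B:[] C:[resp] D:[]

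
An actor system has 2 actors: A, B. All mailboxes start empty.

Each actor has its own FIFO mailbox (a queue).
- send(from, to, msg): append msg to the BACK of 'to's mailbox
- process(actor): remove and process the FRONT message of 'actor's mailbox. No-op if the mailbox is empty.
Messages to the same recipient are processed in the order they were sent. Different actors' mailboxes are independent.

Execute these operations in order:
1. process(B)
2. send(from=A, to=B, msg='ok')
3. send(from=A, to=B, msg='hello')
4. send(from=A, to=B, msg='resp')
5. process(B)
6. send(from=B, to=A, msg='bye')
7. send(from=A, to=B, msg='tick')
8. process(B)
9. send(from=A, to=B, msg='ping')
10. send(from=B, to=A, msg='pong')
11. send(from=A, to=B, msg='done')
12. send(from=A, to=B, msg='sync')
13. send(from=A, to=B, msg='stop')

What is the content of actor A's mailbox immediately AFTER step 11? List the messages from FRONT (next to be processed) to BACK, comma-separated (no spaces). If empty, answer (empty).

After 1 (process(B)): A:[] B:[]
After 2 (send(from=A, to=B, msg='ok')): A:[] B:[ok]
After 3 (send(from=A, to=B, msg='hello')): A:[] B:[ok,hello]
After 4 (send(from=A, to=B, msg='resp')): A:[] B:[ok,hello,resp]
After 5 (process(B)): A:[] B:[hello,resp]
After 6 (send(from=B, to=A, msg='bye')): A:[bye] B:[hello,resp]
After 7 (send(from=A, to=B, msg='tick')): A:[bye] B:[hello,resp,tick]
After 8 (process(B)): A:[bye] B:[resp,tick]
After 9 (send(from=A, to=B, msg='ping')): A:[bye] B:[resp,tick,ping]
After 10 (send(from=B, to=A, msg='pong')): A:[bye,pong] B:[resp,tick,ping]
After 11 (send(from=A, to=B, msg='done')): A:[bye,pong] B:[resp,tick,ping,done]

bye,pong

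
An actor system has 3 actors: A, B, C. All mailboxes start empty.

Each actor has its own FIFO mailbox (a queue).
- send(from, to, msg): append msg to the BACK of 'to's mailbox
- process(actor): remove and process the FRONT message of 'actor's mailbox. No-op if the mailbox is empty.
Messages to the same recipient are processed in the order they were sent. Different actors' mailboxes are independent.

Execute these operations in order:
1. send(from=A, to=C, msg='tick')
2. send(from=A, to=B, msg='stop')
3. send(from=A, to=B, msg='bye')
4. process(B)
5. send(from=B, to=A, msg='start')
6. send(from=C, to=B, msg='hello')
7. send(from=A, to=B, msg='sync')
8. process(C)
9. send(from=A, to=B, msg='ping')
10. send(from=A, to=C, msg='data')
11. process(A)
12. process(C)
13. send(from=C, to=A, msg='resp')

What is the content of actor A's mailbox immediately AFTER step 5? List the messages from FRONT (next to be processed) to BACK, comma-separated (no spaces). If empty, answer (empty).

After 1 (send(from=A, to=C, msg='tick')): A:[] B:[] C:[tick]
After 2 (send(from=A, to=B, msg='stop')): A:[] B:[stop] C:[tick]
After 3 (send(from=A, to=B, msg='bye')): A:[] B:[stop,bye] C:[tick]
After 4 (process(B)): A:[] B:[bye] C:[tick]
After 5 (send(from=B, to=A, msg='start')): A:[start] B:[bye] C:[tick]

start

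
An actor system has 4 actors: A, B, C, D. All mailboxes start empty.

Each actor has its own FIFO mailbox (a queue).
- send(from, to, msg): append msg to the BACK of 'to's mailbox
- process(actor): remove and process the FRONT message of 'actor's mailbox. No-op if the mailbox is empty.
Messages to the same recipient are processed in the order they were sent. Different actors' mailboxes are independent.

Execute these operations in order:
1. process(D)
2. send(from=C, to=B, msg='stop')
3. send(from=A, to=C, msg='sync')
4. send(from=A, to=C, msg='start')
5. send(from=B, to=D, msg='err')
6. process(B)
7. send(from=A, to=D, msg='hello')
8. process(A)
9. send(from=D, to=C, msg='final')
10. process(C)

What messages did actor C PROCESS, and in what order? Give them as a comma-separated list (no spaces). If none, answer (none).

After 1 (process(D)): A:[] B:[] C:[] D:[]
After 2 (send(from=C, to=B, msg='stop')): A:[] B:[stop] C:[] D:[]
After 3 (send(from=A, to=C, msg='sync')): A:[] B:[stop] C:[sync] D:[]
After 4 (send(from=A, to=C, msg='start')): A:[] B:[stop] C:[sync,start] D:[]
After 5 (send(from=B, to=D, msg='err')): A:[] B:[stop] C:[sync,start] D:[err]
After 6 (process(B)): A:[] B:[] C:[sync,start] D:[err]
After 7 (send(from=A, to=D, msg='hello')): A:[] B:[] C:[sync,start] D:[err,hello]
After 8 (process(A)): A:[] B:[] C:[sync,start] D:[err,hello]
After 9 (send(from=D, to=C, msg='final')): A:[] B:[] C:[sync,start,final] D:[err,hello]
After 10 (process(C)): A:[] B:[] C:[start,final] D:[err,hello]

Answer: sync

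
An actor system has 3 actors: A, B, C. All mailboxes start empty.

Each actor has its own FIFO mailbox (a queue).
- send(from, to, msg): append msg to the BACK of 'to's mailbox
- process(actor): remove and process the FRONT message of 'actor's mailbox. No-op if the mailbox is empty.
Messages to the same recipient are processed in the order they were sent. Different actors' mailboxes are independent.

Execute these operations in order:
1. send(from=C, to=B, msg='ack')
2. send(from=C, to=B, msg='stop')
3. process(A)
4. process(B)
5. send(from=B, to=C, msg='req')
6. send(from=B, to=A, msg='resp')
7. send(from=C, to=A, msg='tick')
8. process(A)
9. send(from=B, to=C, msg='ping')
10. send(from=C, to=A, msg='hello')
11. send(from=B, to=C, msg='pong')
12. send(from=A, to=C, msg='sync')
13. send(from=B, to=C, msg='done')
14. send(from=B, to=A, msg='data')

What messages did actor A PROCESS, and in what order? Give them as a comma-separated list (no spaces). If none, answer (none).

Answer: resp

Derivation:
After 1 (send(from=C, to=B, msg='ack')): A:[] B:[ack] C:[]
After 2 (send(from=C, to=B, msg='stop')): A:[] B:[ack,stop] C:[]
After 3 (process(A)): A:[] B:[ack,stop] C:[]
After 4 (process(B)): A:[] B:[stop] C:[]
After 5 (send(from=B, to=C, msg='req')): A:[] B:[stop] C:[req]
After 6 (send(from=B, to=A, msg='resp')): A:[resp] B:[stop] C:[req]
After 7 (send(from=C, to=A, msg='tick')): A:[resp,tick] B:[stop] C:[req]
After 8 (process(A)): A:[tick] B:[stop] C:[req]
After 9 (send(from=B, to=C, msg='ping')): A:[tick] B:[stop] C:[req,ping]
After 10 (send(from=C, to=A, msg='hello')): A:[tick,hello] B:[stop] C:[req,ping]
After 11 (send(from=B, to=C, msg='pong')): A:[tick,hello] B:[stop] C:[req,ping,pong]
After 12 (send(from=A, to=C, msg='sync')): A:[tick,hello] B:[stop] C:[req,ping,pong,sync]
After 13 (send(from=B, to=C, msg='done')): A:[tick,hello] B:[stop] C:[req,ping,pong,sync,done]
After 14 (send(from=B, to=A, msg='data')): A:[tick,hello,data] B:[stop] C:[req,ping,pong,sync,done]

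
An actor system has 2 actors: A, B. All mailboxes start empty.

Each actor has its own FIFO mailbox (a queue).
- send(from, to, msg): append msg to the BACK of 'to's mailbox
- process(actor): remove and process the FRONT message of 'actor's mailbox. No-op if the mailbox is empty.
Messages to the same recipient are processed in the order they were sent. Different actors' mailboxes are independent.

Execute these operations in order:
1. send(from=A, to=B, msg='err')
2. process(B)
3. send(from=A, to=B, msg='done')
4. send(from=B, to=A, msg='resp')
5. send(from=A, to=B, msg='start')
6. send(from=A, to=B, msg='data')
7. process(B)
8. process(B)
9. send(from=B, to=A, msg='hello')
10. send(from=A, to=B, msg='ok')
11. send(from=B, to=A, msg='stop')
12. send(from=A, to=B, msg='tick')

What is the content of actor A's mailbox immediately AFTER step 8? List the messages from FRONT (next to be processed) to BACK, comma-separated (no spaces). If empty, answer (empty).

After 1 (send(from=A, to=B, msg='err')): A:[] B:[err]
After 2 (process(B)): A:[] B:[]
After 3 (send(from=A, to=B, msg='done')): A:[] B:[done]
After 4 (send(from=B, to=A, msg='resp')): A:[resp] B:[done]
After 5 (send(from=A, to=B, msg='start')): A:[resp] B:[done,start]
After 6 (send(from=A, to=B, msg='data')): A:[resp] B:[done,start,data]
After 7 (process(B)): A:[resp] B:[start,data]
After 8 (process(B)): A:[resp] B:[data]

resp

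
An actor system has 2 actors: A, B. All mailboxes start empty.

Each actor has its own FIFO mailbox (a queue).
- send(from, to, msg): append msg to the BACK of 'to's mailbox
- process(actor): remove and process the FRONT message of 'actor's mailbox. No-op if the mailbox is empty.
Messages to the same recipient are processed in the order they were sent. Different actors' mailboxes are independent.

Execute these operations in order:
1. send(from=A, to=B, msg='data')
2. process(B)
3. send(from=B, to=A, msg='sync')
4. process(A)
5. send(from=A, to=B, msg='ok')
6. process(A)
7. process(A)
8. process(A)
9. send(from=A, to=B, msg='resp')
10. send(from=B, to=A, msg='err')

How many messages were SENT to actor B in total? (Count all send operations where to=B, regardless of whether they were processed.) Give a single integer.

Answer: 3

Derivation:
After 1 (send(from=A, to=B, msg='data')): A:[] B:[data]
After 2 (process(B)): A:[] B:[]
After 3 (send(from=B, to=A, msg='sync')): A:[sync] B:[]
After 4 (process(A)): A:[] B:[]
After 5 (send(from=A, to=B, msg='ok')): A:[] B:[ok]
After 6 (process(A)): A:[] B:[ok]
After 7 (process(A)): A:[] B:[ok]
After 8 (process(A)): A:[] B:[ok]
After 9 (send(from=A, to=B, msg='resp')): A:[] B:[ok,resp]
After 10 (send(from=B, to=A, msg='err')): A:[err] B:[ok,resp]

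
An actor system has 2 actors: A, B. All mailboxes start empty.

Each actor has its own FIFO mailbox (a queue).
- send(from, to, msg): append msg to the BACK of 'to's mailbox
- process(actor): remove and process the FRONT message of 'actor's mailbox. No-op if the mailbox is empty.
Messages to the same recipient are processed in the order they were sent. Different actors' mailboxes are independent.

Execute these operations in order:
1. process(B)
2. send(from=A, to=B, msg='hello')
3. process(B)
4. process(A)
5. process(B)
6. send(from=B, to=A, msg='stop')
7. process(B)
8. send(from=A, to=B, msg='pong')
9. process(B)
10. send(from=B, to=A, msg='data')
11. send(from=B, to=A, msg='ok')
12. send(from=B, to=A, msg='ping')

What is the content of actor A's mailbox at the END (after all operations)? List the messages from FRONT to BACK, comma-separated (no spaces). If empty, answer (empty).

After 1 (process(B)): A:[] B:[]
After 2 (send(from=A, to=B, msg='hello')): A:[] B:[hello]
After 3 (process(B)): A:[] B:[]
After 4 (process(A)): A:[] B:[]
After 5 (process(B)): A:[] B:[]
After 6 (send(from=B, to=A, msg='stop')): A:[stop] B:[]
After 7 (process(B)): A:[stop] B:[]
After 8 (send(from=A, to=B, msg='pong')): A:[stop] B:[pong]
After 9 (process(B)): A:[stop] B:[]
After 10 (send(from=B, to=A, msg='data')): A:[stop,data] B:[]
After 11 (send(from=B, to=A, msg='ok')): A:[stop,data,ok] B:[]
After 12 (send(from=B, to=A, msg='ping')): A:[stop,data,ok,ping] B:[]

Answer: stop,data,ok,ping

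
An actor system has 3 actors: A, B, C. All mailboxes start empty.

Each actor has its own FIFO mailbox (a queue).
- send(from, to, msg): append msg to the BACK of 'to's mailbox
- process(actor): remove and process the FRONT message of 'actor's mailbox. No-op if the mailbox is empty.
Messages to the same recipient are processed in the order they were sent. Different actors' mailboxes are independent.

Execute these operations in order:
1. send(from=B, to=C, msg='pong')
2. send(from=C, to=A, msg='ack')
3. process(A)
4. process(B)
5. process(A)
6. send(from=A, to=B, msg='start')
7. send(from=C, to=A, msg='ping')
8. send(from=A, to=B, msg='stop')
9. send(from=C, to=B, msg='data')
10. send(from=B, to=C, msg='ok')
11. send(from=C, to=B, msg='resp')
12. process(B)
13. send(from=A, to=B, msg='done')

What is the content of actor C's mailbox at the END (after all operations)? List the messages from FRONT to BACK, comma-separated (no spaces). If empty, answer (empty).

After 1 (send(from=B, to=C, msg='pong')): A:[] B:[] C:[pong]
After 2 (send(from=C, to=A, msg='ack')): A:[ack] B:[] C:[pong]
After 3 (process(A)): A:[] B:[] C:[pong]
After 4 (process(B)): A:[] B:[] C:[pong]
After 5 (process(A)): A:[] B:[] C:[pong]
After 6 (send(from=A, to=B, msg='start')): A:[] B:[start] C:[pong]
After 7 (send(from=C, to=A, msg='ping')): A:[ping] B:[start] C:[pong]
After 8 (send(from=A, to=B, msg='stop')): A:[ping] B:[start,stop] C:[pong]
After 9 (send(from=C, to=B, msg='data')): A:[ping] B:[start,stop,data] C:[pong]
After 10 (send(from=B, to=C, msg='ok')): A:[ping] B:[start,stop,data] C:[pong,ok]
After 11 (send(from=C, to=B, msg='resp')): A:[ping] B:[start,stop,data,resp] C:[pong,ok]
After 12 (process(B)): A:[ping] B:[stop,data,resp] C:[pong,ok]
After 13 (send(from=A, to=B, msg='done')): A:[ping] B:[stop,data,resp,done] C:[pong,ok]

Answer: pong,ok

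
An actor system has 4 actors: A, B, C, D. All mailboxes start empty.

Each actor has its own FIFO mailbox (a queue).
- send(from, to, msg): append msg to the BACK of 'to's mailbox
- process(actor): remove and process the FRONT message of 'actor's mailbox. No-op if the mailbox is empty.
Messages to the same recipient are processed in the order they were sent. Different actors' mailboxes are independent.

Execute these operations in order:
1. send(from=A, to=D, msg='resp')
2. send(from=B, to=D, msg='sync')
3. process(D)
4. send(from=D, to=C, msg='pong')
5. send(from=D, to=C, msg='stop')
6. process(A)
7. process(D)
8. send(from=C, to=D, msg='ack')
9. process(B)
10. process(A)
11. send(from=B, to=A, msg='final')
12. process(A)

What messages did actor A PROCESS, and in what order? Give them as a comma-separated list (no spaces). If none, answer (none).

After 1 (send(from=A, to=D, msg='resp')): A:[] B:[] C:[] D:[resp]
After 2 (send(from=B, to=D, msg='sync')): A:[] B:[] C:[] D:[resp,sync]
After 3 (process(D)): A:[] B:[] C:[] D:[sync]
After 4 (send(from=D, to=C, msg='pong')): A:[] B:[] C:[pong] D:[sync]
After 5 (send(from=D, to=C, msg='stop')): A:[] B:[] C:[pong,stop] D:[sync]
After 6 (process(A)): A:[] B:[] C:[pong,stop] D:[sync]
After 7 (process(D)): A:[] B:[] C:[pong,stop] D:[]
After 8 (send(from=C, to=D, msg='ack')): A:[] B:[] C:[pong,stop] D:[ack]
After 9 (process(B)): A:[] B:[] C:[pong,stop] D:[ack]
After 10 (process(A)): A:[] B:[] C:[pong,stop] D:[ack]
After 11 (send(from=B, to=A, msg='final')): A:[final] B:[] C:[pong,stop] D:[ack]
After 12 (process(A)): A:[] B:[] C:[pong,stop] D:[ack]

Answer: final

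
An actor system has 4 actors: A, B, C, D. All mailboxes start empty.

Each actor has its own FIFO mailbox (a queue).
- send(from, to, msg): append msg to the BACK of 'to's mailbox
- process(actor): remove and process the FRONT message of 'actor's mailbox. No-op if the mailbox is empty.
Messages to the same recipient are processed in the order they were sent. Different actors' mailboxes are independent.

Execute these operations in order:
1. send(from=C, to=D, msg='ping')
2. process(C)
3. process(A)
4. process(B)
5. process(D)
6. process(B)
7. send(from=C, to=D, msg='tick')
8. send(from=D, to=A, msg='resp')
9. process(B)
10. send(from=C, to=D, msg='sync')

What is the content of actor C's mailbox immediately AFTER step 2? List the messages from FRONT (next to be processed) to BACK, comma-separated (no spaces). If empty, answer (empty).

After 1 (send(from=C, to=D, msg='ping')): A:[] B:[] C:[] D:[ping]
After 2 (process(C)): A:[] B:[] C:[] D:[ping]

(empty)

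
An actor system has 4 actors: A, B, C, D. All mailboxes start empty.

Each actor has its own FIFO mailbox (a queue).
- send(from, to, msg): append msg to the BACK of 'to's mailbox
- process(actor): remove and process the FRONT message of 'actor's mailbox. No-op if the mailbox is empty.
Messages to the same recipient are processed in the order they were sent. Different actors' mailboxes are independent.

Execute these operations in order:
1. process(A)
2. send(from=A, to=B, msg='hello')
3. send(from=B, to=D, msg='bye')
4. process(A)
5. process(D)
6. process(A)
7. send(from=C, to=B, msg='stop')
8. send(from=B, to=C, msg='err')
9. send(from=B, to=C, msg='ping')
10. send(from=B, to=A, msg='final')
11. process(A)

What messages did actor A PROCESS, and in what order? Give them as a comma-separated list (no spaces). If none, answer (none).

After 1 (process(A)): A:[] B:[] C:[] D:[]
After 2 (send(from=A, to=B, msg='hello')): A:[] B:[hello] C:[] D:[]
After 3 (send(from=B, to=D, msg='bye')): A:[] B:[hello] C:[] D:[bye]
After 4 (process(A)): A:[] B:[hello] C:[] D:[bye]
After 5 (process(D)): A:[] B:[hello] C:[] D:[]
After 6 (process(A)): A:[] B:[hello] C:[] D:[]
After 7 (send(from=C, to=B, msg='stop')): A:[] B:[hello,stop] C:[] D:[]
After 8 (send(from=B, to=C, msg='err')): A:[] B:[hello,stop] C:[err] D:[]
After 9 (send(from=B, to=C, msg='ping')): A:[] B:[hello,stop] C:[err,ping] D:[]
After 10 (send(from=B, to=A, msg='final')): A:[final] B:[hello,stop] C:[err,ping] D:[]
After 11 (process(A)): A:[] B:[hello,stop] C:[err,ping] D:[]

Answer: final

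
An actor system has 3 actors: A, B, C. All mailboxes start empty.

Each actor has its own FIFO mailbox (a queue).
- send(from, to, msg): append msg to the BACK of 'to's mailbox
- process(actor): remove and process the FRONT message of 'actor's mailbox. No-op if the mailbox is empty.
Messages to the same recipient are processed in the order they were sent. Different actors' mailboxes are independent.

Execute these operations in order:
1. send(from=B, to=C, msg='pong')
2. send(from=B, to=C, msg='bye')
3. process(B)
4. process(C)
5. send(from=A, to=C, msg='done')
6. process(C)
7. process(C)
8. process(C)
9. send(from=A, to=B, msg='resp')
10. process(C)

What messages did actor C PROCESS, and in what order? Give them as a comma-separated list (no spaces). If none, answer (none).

After 1 (send(from=B, to=C, msg='pong')): A:[] B:[] C:[pong]
After 2 (send(from=B, to=C, msg='bye')): A:[] B:[] C:[pong,bye]
After 3 (process(B)): A:[] B:[] C:[pong,bye]
After 4 (process(C)): A:[] B:[] C:[bye]
After 5 (send(from=A, to=C, msg='done')): A:[] B:[] C:[bye,done]
After 6 (process(C)): A:[] B:[] C:[done]
After 7 (process(C)): A:[] B:[] C:[]
After 8 (process(C)): A:[] B:[] C:[]
After 9 (send(from=A, to=B, msg='resp')): A:[] B:[resp] C:[]
After 10 (process(C)): A:[] B:[resp] C:[]

Answer: pong,bye,done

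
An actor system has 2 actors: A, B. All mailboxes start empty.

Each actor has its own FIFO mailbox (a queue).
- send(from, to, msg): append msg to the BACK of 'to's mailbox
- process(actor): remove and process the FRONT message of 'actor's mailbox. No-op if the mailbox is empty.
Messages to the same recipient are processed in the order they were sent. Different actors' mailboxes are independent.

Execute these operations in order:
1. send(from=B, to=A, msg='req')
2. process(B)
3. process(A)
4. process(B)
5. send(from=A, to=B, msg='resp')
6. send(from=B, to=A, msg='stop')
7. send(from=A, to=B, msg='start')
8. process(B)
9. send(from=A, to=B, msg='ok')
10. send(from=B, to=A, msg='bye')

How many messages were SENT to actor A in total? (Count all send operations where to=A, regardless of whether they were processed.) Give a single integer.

After 1 (send(from=B, to=A, msg='req')): A:[req] B:[]
After 2 (process(B)): A:[req] B:[]
After 3 (process(A)): A:[] B:[]
After 4 (process(B)): A:[] B:[]
After 5 (send(from=A, to=B, msg='resp')): A:[] B:[resp]
After 6 (send(from=B, to=A, msg='stop')): A:[stop] B:[resp]
After 7 (send(from=A, to=B, msg='start')): A:[stop] B:[resp,start]
After 8 (process(B)): A:[stop] B:[start]
After 9 (send(from=A, to=B, msg='ok')): A:[stop] B:[start,ok]
After 10 (send(from=B, to=A, msg='bye')): A:[stop,bye] B:[start,ok]

Answer: 3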